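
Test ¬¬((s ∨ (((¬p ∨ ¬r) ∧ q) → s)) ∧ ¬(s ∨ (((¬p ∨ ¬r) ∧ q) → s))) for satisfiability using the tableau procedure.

Initial set: {T ¬¬((s ∨ (((¬p ∨ ¬r) ∧ q) → s)) ∧ ¬(s ∨ (((¬p ∨ ¬r) ∧ q) → s)))}.
T ¬¬((s ∨ (((¬p ∨ ¬r) ∧ q) → s)) ∧ ¬(s ∨ (((¬p ∨ ¬r) ∧ q) → s))): drop double negation, giving T ((s ∨ (((¬p ∨ ¬r) ∧ q) → s)) ∧ ¬(s ∨ (((¬p ∨ ¬r) ∧ q) → s))).
T ((s ∨ (((¬p ∨ ¬r) ∧ q) → s)) ∧ ¬(s ∨ (((¬p ∨ ¬r) ∧ q) → s))): α-rule — add T (s ∨ (((¬p ∨ ¬r) ∧ q) → s)), T ¬(s ∨ (((¬p ∨ ¬r) ∧ q) → s)).
T ¬(s ∨ (((¬p ∨ ¬r) ∧ q) → s)): α-rule — add F s, F (((¬p ∨ ¬r) ∧ q) → s).
F (((¬p ∨ ¬r) ∧ q) → s): α-rule — add T ((¬p ∨ ¬r) ∧ q), F s.
T ((¬p ∨ ¬r) ∧ q): α-rule — add T (¬p ∨ ¬r), T q.
T (s ∨ (((¬p ∨ ¬r) ∧ q) → s)): β-rule — branch into T s  //  T (((¬p ∨ ¬r) ∧ q) → s).
  branch 1 (add T s):
    × closes — contains both s and ¬s.
  branch 2 (add T (((¬p ∨ ¬r) ∧ q) → s)):
    T (¬p ∨ ¬r): β-rule — branch into T ¬p  //  T ¬r.
      branch 2.1 (add T ¬p):
        T (((¬p ∨ ¬r) ∧ q) → s): β-rule — branch into F ((¬p ∨ ¬r) ∧ q)  //  T s.
          branch 2.1.1 (add F ((¬p ∨ ¬r) ∧ q)):
            F ((¬p ∨ ¬r) ∧ q): β-rule — branch into F (¬p ∨ ¬r)  //  F q.
              branch 2.1.1.1 (add F (¬p ∨ ¬r)):
                F (¬p ∨ ¬r): α-rule — add F ¬p, F ¬r.
                × closes — contains both p and ¬p.
              branch 2.1.1.2 (add F q):
                × closes — contains both q and ¬q.
          branch 2.1.2 (add T s):
            × closes — contains both s and ¬s.
      branch 2.2 (add T ¬r):
        T (((¬p ∨ ¬r) ∧ q) → s): β-rule — branch into F ((¬p ∨ ¬r) ∧ q)  //  T s.
          branch 2.2.1 (add F ((¬p ∨ ¬r) ∧ q)):
            F ((¬p ∨ ¬r) ∧ q): β-rule — branch into F (¬p ∨ ¬r)  //  F q.
              branch 2.2.1.1 (add F (¬p ∨ ¬r)):
                F (¬p ∨ ¬r): α-rule — add F ¬p, F ¬r.
                × closes — contains both r and ¬r.
              branch 2.2.1.2 (add F q):
                × closes — contains both q and ¬q.
          branch 2.2.2 (add T s):
            × closes — contains both s and ¬s.
All 7 branches close.
Every branch closed; the formula is unsatisfiable.

Unsatisfiable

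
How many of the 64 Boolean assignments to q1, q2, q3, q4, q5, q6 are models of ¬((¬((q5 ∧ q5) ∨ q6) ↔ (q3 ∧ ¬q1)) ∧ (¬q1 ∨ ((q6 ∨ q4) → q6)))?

Initial set: {T ¬((¬((q5 ∧ q5) ∨ q6) ↔ (q3 ∧ ¬q1)) ∧ (¬q1 ∨ ((q6 ∨ q4) → q6)))}.
T ¬((¬((q5 ∧ q5) ∨ q6) ↔ (q3 ∧ ¬q1)) ∧ (¬q1 ∨ ((q6 ∨ q4) → q6))): β-rule — branch into F (¬((q5 ∧ q5) ∨ q6) ↔ (q3 ∧ ¬q1))  //  F (¬q1 ∨ ((q6 ∨ q4) → q6)).
  branch 1 (add F (¬((q5 ∧ q5) ∨ q6) ↔ (q3 ∧ ¬q1))):
    F (¬((q5 ∧ q5) ∨ q6) ↔ (q3 ∧ ¬q1)): β-rule — branch into T ¬((q5 ∧ q5) ∨ q6), F (q3 ∧ ¬q1)  //  F ¬((q5 ∧ q5) ∨ q6), T (q3 ∧ ¬q1).
      branch 1.1 (add T ¬((q5 ∧ q5) ∨ q6), F (q3 ∧ ¬q1)):
        T ¬((q5 ∧ q5) ∨ q6): α-rule — add F (q5 ∧ q5), F q6.
        F (q3 ∧ ¬q1): β-rule — branch into F q3  //  F ¬q1.
          branch 1.1.1 (add F q3):
            F (q5 ∧ q5): β-rule — branch into F q5  //  F q5.
              branch 1.1.1.1 (add F q5):
                ○ open, literals {q3=0, q5=0, q6=0}.
              branch 1.1.1.2 (add F q5):
                ○ open, literals {q3=0, q5=0, q6=0}.
          branch 1.1.2 (add F ¬q1):
            F (q5 ∧ q5): β-rule — branch into F q5  //  F q5.
              branch 1.1.2.1 (add F q5):
                ○ open, literals {q1=1, q5=0, q6=0}.
              branch 1.1.2.2 (add F q5):
                ○ open, literals {q1=1, q5=0, q6=0}.
      branch 1.2 (add F ¬((q5 ∧ q5) ∨ q6), T (q3 ∧ ¬q1)):
        T (q3 ∧ ¬q1): α-rule — add T q3, T ¬q1.
        F ¬((q5 ∧ q5) ∨ q6): β-rule — branch into T (q5 ∧ q5)  //  T q6.
          branch 1.2.1 (add T (q5 ∧ q5)):
            T (q5 ∧ q5): α-rule — add T q5, T q5.
            ○ open, literals {q1=0, q3=1, q5=1}.
          branch 1.2.2 (add T q6):
            ○ open, literals {q1=0, q3=1, q6=1}.
  branch 2 (add F (¬q1 ∨ ((q6 ∨ q4) → q6))):
    F (¬q1 ∨ ((q6 ∨ q4) → q6)): α-rule — add F ¬q1, F ((q6 ∨ q4) → q6).
    F ((q6 ∨ q4) → q6): α-rule — add T (q6 ∨ q4), F q6.
    T (q6 ∨ q4): β-rule — branch into T q6  //  T q4.
      branch 2.1 (add T q6):
        × closes — contains both q6 and ¬q6.
      branch 2.2 (add T q4):
        ○ open, literals {q1=1, q4=1, q6=0}.
1 branch closed, 7 open.
Each open branch fixes some atoms; the unmentioned ones are free. Counting distinct full assignments: branch {q3=0, q5=0, q6=0} (q1, q2, q4) contributes 8 new; branch {q3=0, q5=0, q6=0} (q1, q2, q4) contributes 0 new; branch {q1=1, q5=0, q6=0} (q2, q3, q4) contributes 4 new; branch {q1=1, q5=0, q6=0} (q2, q3, q4) contributes 0 new; branch {q1=0, q3=1, q5=1} (q2, q4, q6) contributes 8 new; branch {q1=0, q3=1, q6=1} (q2, q4, q5) contributes 4 new; branch {q1=1, q4=1, q6=0} (q2, q3, q5) contributes 4 new. Total: 28.

28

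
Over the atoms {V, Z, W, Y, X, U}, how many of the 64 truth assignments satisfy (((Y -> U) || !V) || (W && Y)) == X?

Initial set: {T ((((Y -> U) || !V) || (W && Y)) == X)}.
T ((((Y -> U) || !V) || (W && Y)) == X): β-rule — branch into T (((Y -> U) || !V) || (W && Y)), T X  //  F (((Y -> U) || !V) || (W && Y)), F X.
  branch 1 (add T (((Y -> U) || !V) || (W && Y)), T X):
    T (((Y -> U) || !V) || (W && Y)): β-rule — branch into T ((Y -> U) || !V)  //  T (W && Y).
      branch 1.1 (add T ((Y -> U) || !V)):
        T ((Y -> U) || !V): β-rule — branch into T (Y -> U)  //  T !V.
          branch 1.1.1 (add T (Y -> U)):
            T (Y -> U): β-rule — branch into F Y  //  T U.
              branch 1.1.1.1 (add F Y):
                ○ open, literals {X=true, Y=false}.
              branch 1.1.1.2 (add T U):
                ○ open, literals {U=true, X=true}.
          branch 1.1.2 (add T !V):
            ○ open, literals {V=false, X=true}.
      branch 1.2 (add T (W && Y)):
        T (W && Y): α-rule — add T W, T Y.
        ○ open, literals {W=true, X=true, Y=true}.
  branch 2 (add F (((Y -> U) || !V) || (W && Y)), F X):
    F (((Y -> U) || !V) || (W && Y)): α-rule — add F ((Y -> U) || !V), F (W && Y).
    F ((Y -> U) || !V): α-rule — add F (Y -> U), F !V.
    F (Y -> U): α-rule — add T Y, F U.
    F (W && Y): β-rule — branch into F W  //  F Y.
      branch 2.1 (add F W):
        ○ open, literals {U=false, V=true, W=false, X=false, Y=true}.
      branch 2.2 (add F Y):
        × closes — contains both Y and !Y.
1 branch closed, 5 open.
Each open branch fixes some atoms; the unmentioned ones are free. Counting distinct full assignments: branch {X=true, Y=false} (V, Z, W, U) contributes 16 new; branch {U=true, X=true} (V, Z, W, Y) contributes 8 new; branch {V=false, X=true} (Z, W, Y, U) contributes 4 new; branch {W=true, X=true, Y=true} (V, Z, U) contributes 2 new; branch {U=false, V=true, W=false, X=false, Y=true} (Z) contributes 2 new. Total: 32.

32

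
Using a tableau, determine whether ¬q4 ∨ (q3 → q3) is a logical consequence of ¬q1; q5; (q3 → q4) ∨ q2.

Initial set: {¬q1; q5; ((q3 → q4) ∨ q2); ¬(¬q4 ∨ (q3 → q3))}.
¬(¬q4 ∨ (q3 → q3)): α-rule — add ¬¬q4, ¬(q3 → q3).
¬(q3 → q3): α-rule — add q3, ¬q3.
× closes — contains both q3 and ¬q3.
All 1 branch closes.
Every branch closed, so the premises entail the conclusion.

Yes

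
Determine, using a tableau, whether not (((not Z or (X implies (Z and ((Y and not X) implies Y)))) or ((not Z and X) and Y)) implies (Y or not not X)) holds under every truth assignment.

Not valid

Assume the negation and expand:
Initial set: {not not (((not Z or (X implies (Z and ((Y and not X) implies Y)))) or ((not Z and X) and Y)) implies (Y or not not X))}.
not not (((not Z or (X implies (Z and ((Y and not X) implies Y)))) or ((not Z and X) and Y)) implies (Y or not not X)): β-rule — branch into not ((not Z or (X implies (Z and ((Y and not X) implies Y)))) or ((not Z and X) and Y))  //  (Y or not not X).
  branch 1 (add not ((not Z or (X implies (Z and ((Y and not X) implies Y)))) or ((not Z and X) and Y))):
    not ((not Z or (X implies (Z and ((Y and not X) implies Y)))) or ((not Z and X) and Y)): α-rule — add not (not Z or (X implies (Z and ((Y and not X) implies Y)))), not ((not Z and X) and Y).
    not (not Z or (X implies (Z and ((Y and not X) implies Y)))): α-rule — add not not Z, not (X implies (Z and ((Y and not X) implies Y))).
    not (X implies (Z and ((Y and not X) implies Y))): α-rule — add X, not (Z and ((Y and not X) implies Y)).
    not ((not Z and X) and Y): β-rule — branch into not (not Z and X)  //  not Y.
      branch 1.1 (add not (not Z and X)):
        not (Z and ((Y and not X) implies Y)): β-rule — branch into not Z  //  not ((Y and not X) implies Y).
          branch 1.1.1 (add not Z):
            × closes — contains both Z and not Z.
          branch 1.1.2 (add not ((Y and not X) implies Y)):
            not ((Y and not X) implies Y): α-rule — add (Y and not X), not Y.
            (Y and not X): α-rule — add Y, not X.
            × closes — contains both Y and not Y.
      branch 1.2 (add not Y):
        not (Z and ((Y and not X) implies Y)): β-rule — branch into not Z  //  not ((Y and not X) implies Y).
          branch 1.2.1 (add not Z):
            × closes — contains both Z and not Z.
          branch 1.2.2 (add not ((Y and not X) implies Y)):
            not ((Y and not X) implies Y): α-rule — add (Y and not X), not Y.
            (Y and not X): α-rule — add Y, not X.
            × closes — contains both Y and not Y.
  branch 2 (add (Y or not not X)):
    (Y or not not X): β-rule — branch into Y  //  not not X.
      branch 2.1 (add Y):
        ○ open, literals {Y=T}.
      branch 2.2 (add not not X):
        not not X: drop double negation, giving X.
        ○ open, literals {X=T}.
4 branches closed, 2 open.
An open branch gives a countermodel: Y=T (unmentioned atoms arbitrary); under it the original formula is false.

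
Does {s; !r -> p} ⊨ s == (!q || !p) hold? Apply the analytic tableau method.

Initial set: {s; (!r -> p); !(s == (!q || !p))}.
(!r -> p): β-rule — branch into !!r  //  p.
  branch 1 (add !!r):
    !(s == (!q || !p)): β-rule — branch into s, !(!q || !p)  //  !s, (!q || !p).
      branch 1.1 (add s, !(!q || !p)):
        !(!q || !p): α-rule — add !!q, !!p.
        ○ open, literals {p=true, q=true, r=true, s=true}.
      branch 1.2 (add !s, (!q || !p)):
        × closes — contains both s and !s.
  branch 2 (add p):
    !(s == (!q || !p)): β-rule — branch into s, !(!q || !p)  //  !s, (!q || !p).
      branch 2.1 (add s, !(!q || !p)):
        !(!q || !p): α-rule — add !!q, !!p.
        ○ open, literals {p=true, q=true, s=true}.
      branch 2.2 (add !s, (!q || !p)):
        × closes — contains both s and !s.
2 branches closed, 2 open.
An open branch gives a countermodel: p=true, q=true, r=true, s=true (unmentioned atoms arbitrary); the premises hold there but the conclusion fails.

No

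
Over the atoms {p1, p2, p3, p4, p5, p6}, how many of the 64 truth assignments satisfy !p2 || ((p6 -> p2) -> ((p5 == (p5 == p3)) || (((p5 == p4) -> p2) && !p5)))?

56

Initial set: {(!p2 || ((p6 -> p2) -> ((p5 == (p5 == p3)) || (((p5 == p4) -> p2) && !p5))))}.
(!p2 || ((p6 -> p2) -> ((p5 == (p5 == p3)) || (((p5 == p4) -> p2) && !p5)))): β-rule — branch into !p2  //  ((p6 -> p2) -> ((p5 == (p5 == p3)) || (((p5 == p4) -> p2) && !p5))).
  branch 1 (add !p2):
    ○ open, literals {p2=0}.
  branch 2 (add ((p6 -> p2) -> ((p5 == (p5 == p3)) || (((p5 == p4) -> p2) && !p5)))):
    ((p6 -> p2) -> ((p5 == (p5 == p3)) || (((p5 == p4) -> p2) && !p5))): β-rule — branch into !(p6 -> p2)  //  ((p5 == (p5 == p3)) || (((p5 == p4) -> p2) && !p5)).
      branch 2.1 (add !(p6 -> p2)):
        !(p6 -> p2): α-rule — add p6, !p2.
        ○ open, literals {p2=0, p6=1}.
      branch 2.2 (add ((p5 == (p5 == p3)) || (((p5 == p4) -> p2) && !p5))):
        ((p5 == (p5 == p3)) || (((p5 == p4) -> p2) && !p5)): β-rule — branch into (p5 == (p5 == p3))  //  (((p5 == p4) -> p2) && !p5).
          branch 2.2.1 (add (p5 == (p5 == p3))):
            (p5 == (p5 == p3)): β-rule — branch into p5, (p5 == p3)  //  !p5, !(p5 == p3).
              branch 2.2.1.1 (add p5, (p5 == p3)):
                (p5 == p3): β-rule — branch into p5, p3  //  !p5, !p3.
                  branch 2.2.1.1.1 (add p5, p3):
                    ○ open, literals {p3=1, p5=1}.
                  branch 2.2.1.1.2 (add !p5, !p3):
                    × closes — contains both p5 and !p5.
              branch 2.2.1.2 (add !p5, !(p5 == p3)):
                !(p5 == p3): β-rule — branch into p5, !p3  //  !p5, p3.
                  branch 2.2.1.2.1 (add p5, !p3):
                    × closes — contains both p5 and !p5.
                  branch 2.2.1.2.2 (add !p5, p3):
                    ○ open, literals {p3=1, p5=0}.
          branch 2.2.2 (add (((p5 == p4) -> p2) && !p5)):
            (((p5 == p4) -> p2) && !p5): α-rule — add ((p5 == p4) -> p2), !p5.
            ((p5 == p4) -> p2): β-rule — branch into !(p5 == p4)  //  p2.
              branch 2.2.2.1 (add !(p5 == p4)):
                !(p5 == p4): β-rule — branch into p5, !p4  //  !p5, p4.
                  branch 2.2.2.1.1 (add p5, !p4):
                    × closes — contains both p5 and !p5.
                  branch 2.2.2.1.2 (add !p5, p4):
                    ○ open, literals {p4=1, p5=0}.
              branch 2.2.2.2 (add p2):
                ○ open, literals {p2=1, p5=0}.
3 branches closed, 6 open.
Each open branch fixes some atoms; the unmentioned ones are free. Counting distinct full assignments: branch {p2=0} (p1, p3, p4, p5, p6) contributes 32 new; branch {p2=0, p6=1} (p1, p3, p4, p5) contributes 0 new; branch {p3=1, p5=1} (p1, p2, p4, p6) contributes 8 new; branch {p3=1, p5=0} (p1, p2, p4, p6) contributes 8 new; branch {p4=1, p5=0} (p1, p2, p3, p6) contributes 4 new; branch {p2=1, p5=0} (p1, p3, p4, p6) contributes 4 new. Total: 56.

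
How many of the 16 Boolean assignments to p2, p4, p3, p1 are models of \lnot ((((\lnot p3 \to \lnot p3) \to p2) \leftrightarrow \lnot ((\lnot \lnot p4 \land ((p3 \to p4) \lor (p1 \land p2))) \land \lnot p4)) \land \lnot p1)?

12

Initial set: {T \lnot ((((\lnot p3 \to \lnot p3) \to p2) \leftrightarrow \lnot ((\lnot \lnot p4 \land ((p3 \to p4) \lor (p1 \land p2))) \land \lnot p4)) \land \lnot p1)}.
T \lnot ((((\lnot p3 \to \lnot p3) \to p2) \leftrightarrow \lnot ((\lnot \lnot p4 \land ((p3 \to p4) \lor (p1 \land p2))) \land \lnot p4)) \land \lnot p1): β-rule — branch into F (((\lnot p3 \to \lnot p3) \to p2) \leftrightarrow \lnot ((\lnot \lnot p4 \land ((p3 \to p4) \lor (p1 \land p2))) \land \lnot p4))  //  F \lnot p1.
  branch 1 (add F (((\lnot p3 \to \lnot p3) \to p2) \leftrightarrow \lnot ((\lnot \lnot p4 \land ((p3 \to p4) \lor (p1 \land p2))) \land \lnot p4))):
    F (((\lnot p3 \to \lnot p3) \to p2) \leftrightarrow \lnot ((\lnot \lnot p4 \land ((p3 \to p4) \lor (p1 \land p2))) \land \lnot p4)): β-rule — branch into T ((\lnot p3 \to \lnot p3) \to p2), F \lnot ((\lnot \lnot p4 \land ((p3 \to p4) \lor (p1 \land p2))) \land \lnot p4)  //  F ((\lnot p3 \to \lnot p3) \to p2), T \lnot ((\lnot \lnot p4 \land ((p3 \to p4) \lor (p1 \land p2))) \land \lnot p4).
      branch 1.1 (add T ((\lnot p3 \to \lnot p3) \to p2), F \lnot ((\lnot \lnot p4 \land ((p3 \to p4) \lor (p1 \land p2))) \land \lnot p4)):
        F \lnot ((\lnot \lnot p4 \land ((p3 \to p4) \lor (p1 \land p2))) \land \lnot p4): α-rule — add T (\lnot \lnot p4 \land ((p3 \to p4) \lor (p1 \land p2))), T \lnot p4.
        T (\lnot \lnot p4 \land ((p3 \to p4) \lor (p1 \land p2))): α-rule — add T \lnot \lnot p4, T ((p3 \to p4) \lor (p1 \land p2)).
        T \lnot \lnot p4: drop double negation, giving T p4.
        × closes — contains both p4 and \lnot p4.
      branch 1.2 (add F ((\lnot p3 \to \lnot p3) \to p2), T \lnot ((\lnot \lnot p4 \land ((p3 \to p4) \lor (p1 \land p2))) \land \lnot p4)):
        F ((\lnot p3 \to \lnot p3) \to p2): α-rule — add T (\lnot p3 \to \lnot p3), F p2.
        T \lnot ((\lnot \lnot p4 \land ((p3 \to p4) \lor (p1 \land p2))) \land \lnot p4): β-rule — branch into F (\lnot \lnot p4 \land ((p3 \to p4) \lor (p1 \land p2)))  //  F \lnot p4.
          branch 1.2.1 (add F (\lnot \lnot p4 \land ((p3 \to p4) \lor (p1 \land p2)))):
            T (\lnot p3 \to \lnot p3): β-rule — branch into F \lnot p3  //  T \lnot p3.
              branch 1.2.1.1 (add F \lnot p3):
                F (\lnot \lnot p4 \land ((p3 \to p4) \lor (p1 \land p2))): β-rule — branch into F \lnot \lnot p4  //  F ((p3 \to p4) \lor (p1 \land p2)).
                  branch 1.2.1.1.1 (add F \lnot \lnot p4):
                    F \lnot \lnot p4: drop double negation, giving F p4.
                    ○ open, literals {p2=0, p3=1, p4=0}.
                  branch 1.2.1.1.2 (add F ((p3 \to p4) \lor (p1 \land p2))):
                    F ((p3 \to p4) \lor (p1 \land p2)): α-rule — add F (p3 \to p4), F (p1 \land p2).
                    F (p3 \to p4): α-rule — add T p3, F p4.
                    F (p1 \land p2): β-rule — branch into F p1  //  F p2.
                      branch 1.2.1.1.2.1 (add F p1):
                        ○ open, literals {p1=0, p2=0, p3=1, p4=0}.
                      branch 1.2.1.1.2.2 (add F p2):
                        ○ open, literals {p2=0, p3=1, p4=0}.
              branch 1.2.1.2 (add T \lnot p3):
                F (\lnot \lnot p4 \land ((p3 \to p4) \lor (p1 \land p2))): β-rule — branch into F \lnot \lnot p4  //  F ((p3 \to p4) \lor (p1 \land p2)).
                  branch 1.2.1.2.1 (add F \lnot \lnot p4):
                    F \lnot \lnot p4: drop double negation, giving F p4.
                    ○ open, literals {p2=0, p3=0, p4=0}.
                  branch 1.2.1.2.2 (add F ((p3 \to p4) \lor (p1 \land p2))):
                    F ((p3 \to p4) \lor (p1 \land p2)): α-rule — add F (p3 \to p4), F (p1 \land p2).
                    F (p3 \to p4): α-rule — add T p3, F p4.
                    × closes — contains both p3 and \lnot p3.
          branch 1.2.2 (add F \lnot p4):
            T (\lnot p3 \to \lnot p3): β-rule — branch into F \lnot p3  //  T \lnot p3.
              branch 1.2.2.1 (add F \lnot p3):
                ○ open, literals {p2=0, p3=1, p4=1}.
              branch 1.2.2.2 (add T \lnot p3):
                ○ open, literals {p2=0, p3=0, p4=1}.
  branch 2 (add F \lnot p1):
    ○ open, literals {p1=1}.
2 branches closed, 7 open.
Each open branch fixes some atoms; the unmentioned ones are free. Counting distinct full assignments: branch {p2=0, p3=1, p4=0} (p1) contributes 2 new; branch {p1=0, p2=0, p3=1, p4=0} (none free) contributes 0 new; branch {p2=0, p3=1, p4=0} (p1) contributes 0 new; branch {p2=0, p3=0, p4=0} (p1) contributes 2 new; branch {p2=0, p3=1, p4=1} (p1) contributes 2 new; branch {p2=0, p3=0, p4=1} (p1) contributes 2 new; branch {p1=1} (p2, p4, p3) contributes 4 new. Total: 12.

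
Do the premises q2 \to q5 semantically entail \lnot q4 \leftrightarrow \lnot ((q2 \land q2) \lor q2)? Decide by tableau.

Initial set: {T (q2 \to q5); F (\lnot q4 \leftrightarrow \lnot ((q2 \land q2) \lor q2))}.
T (q2 \to q5): β-rule — branch into F q2  //  T q5.
  branch 1 (add F q2):
    F (\lnot q4 \leftrightarrow \lnot ((q2 \land q2) \lor q2)): β-rule — branch into T \lnot q4, F \lnot ((q2 \land q2) \lor q2)  //  F \lnot q4, T \lnot ((q2 \land q2) \lor q2).
      branch 1.1 (add T \lnot q4, F \lnot ((q2 \land q2) \lor q2)):
        F \lnot ((q2 \land q2) \lor q2): β-rule — branch into T (q2 \land q2)  //  T q2.
          branch 1.1.1 (add T (q2 \land q2)):
            T (q2 \land q2): α-rule — add T q2, T q2.
            × closes — contains both q2 and \lnot q2.
          branch 1.1.2 (add T q2):
            × closes — contains both q2 and \lnot q2.
      branch 1.2 (add F \lnot q4, T \lnot ((q2 \land q2) \lor q2)):
        T \lnot ((q2 \land q2) \lor q2): α-rule — add F (q2 \land q2), F q2.
        F (q2 \land q2): β-rule — branch into F q2  //  F q2.
          branch 1.2.1 (add F q2):
            ○ open, literals {q2=false, q4=true}.
          branch 1.2.2 (add F q2):
            ○ open, literals {q2=false, q4=true}.
  branch 2 (add T q5):
    F (\lnot q4 \leftrightarrow \lnot ((q2 \land q2) \lor q2)): β-rule — branch into T \lnot q4, F \lnot ((q2 \land q2) \lor q2)  //  F \lnot q4, T \lnot ((q2 \land q2) \lor q2).
      branch 2.1 (add T \lnot q4, F \lnot ((q2 \land q2) \lor q2)):
        F \lnot ((q2 \land q2) \lor q2): β-rule — branch into T (q2 \land q2)  //  T q2.
          branch 2.1.1 (add T (q2 \land q2)):
            T (q2 \land q2): α-rule — add T q2, T q2.
            ○ open, literals {q2=true, q4=false, q5=true}.
          branch 2.1.2 (add T q2):
            ○ open, literals {q2=true, q4=false, q5=true}.
      branch 2.2 (add F \lnot q4, T \lnot ((q2 \land q2) \lor q2)):
        T \lnot ((q2 \land q2) \lor q2): α-rule — add F (q2 \land q2), F q2.
        F (q2 \land q2): β-rule — branch into F q2  //  F q2.
          branch 2.2.1 (add F q2):
            ○ open, literals {q2=false, q4=true, q5=true}.
          branch 2.2.2 (add F q2):
            ○ open, literals {q2=false, q4=true, q5=true}.
2 branches closed, 6 open.
An open branch gives a countermodel: q2=false, q4=true (unmentioned atoms arbitrary); the premises hold there but the conclusion fails.

No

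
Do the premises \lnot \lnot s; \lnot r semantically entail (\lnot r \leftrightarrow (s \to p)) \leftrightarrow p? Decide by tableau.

Initial set: {\lnot \lnot s; \lnot r; \lnot ((\lnot r \leftrightarrow (s \to p)) \leftrightarrow p)}.
\lnot \lnot s: drop double negation, giving s.
\lnot ((\lnot r \leftrightarrow (s \to p)) \leftrightarrow p): β-rule — branch into (\lnot r \leftrightarrow (s \to p)), \lnot p  //  \lnot (\lnot r \leftrightarrow (s \to p)), p.
  branch 1 (add (\lnot r \leftrightarrow (s \to p)), \lnot p):
    (\lnot r \leftrightarrow (s \to p)): β-rule — branch into \lnot r, (s \to p)  //  \lnot \lnot r, \lnot (s \to p).
      branch 1.1 (add \lnot r, (s \to p)):
        (s \to p): β-rule — branch into \lnot s  //  p.
          branch 1.1.1 (add \lnot s):
            × closes — contains both s and \lnot s.
          branch 1.1.2 (add p):
            × closes — contains both p and \lnot p.
      branch 1.2 (add \lnot \lnot r, \lnot (s \to p)):
        × closes — contains both r and \lnot r.
  branch 2 (add \lnot (\lnot r \leftrightarrow (s \to p)), p):
    \lnot (\lnot r \leftrightarrow (s \to p)): β-rule — branch into \lnot r, \lnot (s \to p)  //  \lnot \lnot r, (s \to p).
      branch 2.1 (add \lnot r, \lnot (s \to p)):
        \lnot (s \to p): α-rule — add s, \lnot p.
        × closes — contains both p and \lnot p.
      branch 2.2 (add \lnot \lnot r, (s \to p)):
        × closes — contains both r and \lnot r.
All 5 branches close.
Every branch closed, so the premises entail the conclusion.

Yes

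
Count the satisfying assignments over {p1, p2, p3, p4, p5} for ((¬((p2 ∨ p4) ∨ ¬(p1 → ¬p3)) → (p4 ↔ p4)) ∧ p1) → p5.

Initial set: {(((¬((p2 ∨ p4) ∨ ¬(p1 → ¬p3)) → (p4 ↔ p4)) ∧ p1) → p5)}.
(((¬((p2 ∨ p4) ∨ ¬(p1 → ¬p3)) → (p4 ↔ p4)) ∧ p1) → p5): β-rule — branch into ¬((¬((p2 ∨ p4) ∨ ¬(p1 → ¬p3)) → (p4 ↔ p4)) ∧ p1)  //  p5.
  branch 1 (add ¬((¬((p2 ∨ p4) ∨ ¬(p1 → ¬p3)) → (p4 ↔ p4)) ∧ p1)):
    ¬((¬((p2 ∨ p4) ∨ ¬(p1 → ¬p3)) → (p4 ↔ p4)) ∧ p1): β-rule — branch into ¬(¬((p2 ∨ p4) ∨ ¬(p1 → ¬p3)) → (p4 ↔ p4))  //  ¬p1.
      branch 1.1 (add ¬(¬((p2 ∨ p4) ∨ ¬(p1 → ¬p3)) → (p4 ↔ p4))):
        ¬(¬((p2 ∨ p4) ∨ ¬(p1 → ¬p3)) → (p4 ↔ p4)): α-rule — add ¬((p2 ∨ p4) ∨ ¬(p1 → ¬p3)), ¬(p4 ↔ p4).
        ¬((p2 ∨ p4) ∨ ¬(p1 → ¬p3)): α-rule — add ¬(p2 ∨ p4), ¬¬(p1 → ¬p3).
        ¬(p2 ∨ p4): α-rule — add ¬p2, ¬p4.
        ¬(p4 ↔ p4): β-rule — branch into p4, ¬p4  //  ¬p4, p4.
          branch 1.1.1 (add p4, ¬p4):
            × closes — contains both p4 and ¬p4.
          branch 1.1.2 (add ¬p4, p4):
            × closes — contains both p4 and ¬p4.
      branch 1.2 (add ¬p1):
        ○ open, literals {p1=0}.
  branch 2 (add p5):
    ○ open, literals {p5=1}.
2 branches closed, 2 open.
Each open branch fixes some atoms; the unmentioned ones are free. Counting distinct full assignments: branch {p1=0} (p2, p3, p4, p5) contributes 16 new; branch {p5=1} (p1, p2, p3, p4) contributes 8 new. Total: 24.

24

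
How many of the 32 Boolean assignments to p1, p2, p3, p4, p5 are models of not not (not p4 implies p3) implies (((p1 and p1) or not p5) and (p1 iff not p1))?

8

Initial set: {(not not (not p4 implies p3) implies (((p1 and p1) or not p5) and (p1 iff not p1)))}.
(not not (not p4 implies p3) implies (((p1 and p1) or not p5) and (p1 iff not p1))): β-rule — branch into not not not (not p4 implies p3)  //  (((p1 and p1) or not p5) and (p1 iff not p1)).
  branch 1 (add not not not (not p4 implies p3)):
    not not not (not p4 implies p3): drop double negation, giving not (not p4 implies p3).
    not (not p4 implies p3): α-rule — add not p4, not p3.
    ○ open, literals {p3=F, p4=F}.
  branch 2 (add (((p1 and p1) or not p5) and (p1 iff not p1))):
    (((p1 and p1) or not p5) and (p1 iff not p1)): α-rule — add ((p1 and p1) or not p5), (p1 iff not p1).
    ((p1 and p1) or not p5): β-rule — branch into (p1 and p1)  //  not p5.
      branch 2.1 (add (p1 and p1)):
        (p1 and p1): α-rule — add p1, p1.
        (p1 iff not p1): β-rule — branch into p1, not p1  //  not p1, not not p1.
          branch 2.1.1 (add p1, not p1):
            × closes — contains both p1 and not p1.
          branch 2.1.2 (add not p1, not not p1):
            × closes — contains both p1 and not p1.
      branch 2.2 (add not p5):
        (p1 iff not p1): β-rule — branch into p1, not p1  //  not p1, not not p1.
          branch 2.2.1 (add p1, not p1):
            × closes — contains both p1 and not p1.
          branch 2.2.2 (add not p1, not not p1):
            × closes — contains both p1 and not p1.
4 branches closed, 1 open.
Each open branch fixes some atoms; the unmentioned ones are free. Counting distinct full assignments: branch {p3=F, p4=F} (p1, p2, p5) contributes 8 new. Total: 8.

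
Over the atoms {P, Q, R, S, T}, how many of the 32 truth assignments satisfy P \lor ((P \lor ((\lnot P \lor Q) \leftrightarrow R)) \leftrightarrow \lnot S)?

24

Initial set: {(P \lor ((P \lor ((\lnot P \lor Q) \leftrightarrow R)) \leftrightarrow \lnot S))}.
(P \lor ((P \lor ((\lnot P \lor Q) \leftrightarrow R)) \leftrightarrow \lnot S)): β-rule — branch into P  //  ((P \lor ((\lnot P \lor Q) \leftrightarrow R)) \leftrightarrow \lnot S).
  branch 1 (add P):
    ○ open, literals {P=1}.
  branch 2 (add ((P \lor ((\lnot P \lor Q) \leftrightarrow R)) \leftrightarrow \lnot S)):
    ((P \lor ((\lnot P \lor Q) \leftrightarrow R)) \leftrightarrow \lnot S): β-rule — branch into (P \lor ((\lnot P \lor Q) \leftrightarrow R)), \lnot S  //  \lnot (P \lor ((\lnot P \lor Q) \leftrightarrow R)), \lnot \lnot S.
      branch 2.1 (add (P \lor ((\lnot P \lor Q) \leftrightarrow R)), \lnot S):
        (P \lor ((\lnot P \lor Q) \leftrightarrow R)): β-rule — branch into P  //  ((\lnot P \lor Q) \leftrightarrow R).
          branch 2.1.1 (add P):
            ○ open, literals {P=1, S=0}.
          branch 2.1.2 (add ((\lnot P \lor Q) \leftrightarrow R)):
            ((\lnot P \lor Q) \leftrightarrow R): β-rule — branch into (\lnot P \lor Q), R  //  \lnot (\lnot P \lor Q), \lnot R.
              branch 2.1.2.1 (add (\lnot P \lor Q), R):
                (\lnot P \lor Q): β-rule — branch into \lnot P  //  Q.
                  branch 2.1.2.1.1 (add \lnot P):
                    ○ open, literals {P=0, R=1, S=0}.
                  branch 2.1.2.1.2 (add Q):
                    ○ open, literals {Q=1, R=1, S=0}.
              branch 2.1.2.2 (add \lnot (\lnot P \lor Q), \lnot R):
                \lnot (\lnot P \lor Q): α-rule — add \lnot \lnot P, \lnot Q.
                ○ open, literals {P=1, Q=0, R=0, S=0}.
      branch 2.2 (add \lnot (P \lor ((\lnot P \lor Q) \leftrightarrow R)), \lnot \lnot S):
        \lnot (P \lor ((\lnot P \lor Q) \leftrightarrow R)): α-rule — add \lnot P, \lnot ((\lnot P \lor Q) \leftrightarrow R).
        \lnot ((\lnot P \lor Q) \leftrightarrow R): β-rule — branch into (\lnot P \lor Q), \lnot R  //  \lnot (\lnot P \lor Q), R.
          branch 2.2.1 (add (\lnot P \lor Q), \lnot R):
            (\lnot P \lor Q): β-rule — branch into \lnot P  //  Q.
              branch 2.2.1.1 (add \lnot P):
                ○ open, literals {P=0, R=0, S=1}.
              branch 2.2.1.2 (add Q):
                ○ open, literals {P=0, Q=1, R=0, S=1}.
          branch 2.2.2 (add \lnot (\lnot P \lor Q), R):
            \lnot (\lnot P \lor Q): α-rule — add \lnot \lnot P, \lnot Q.
            × closes — contains both P and \lnot P.
1 branch closed, 7 open.
Each open branch fixes some atoms; the unmentioned ones are free. Counting distinct full assignments: branch {P=1} (Q, R, S, T) contributes 16 new; branch {P=1, S=0} (Q, R, T) contributes 0 new; branch {P=0, R=1, S=0} (Q, T) contributes 4 new; branch {Q=1, R=1, S=0} (P, T) contributes 0 new; branch {P=1, Q=0, R=0, S=0} (T) contributes 0 new; branch {P=0, R=0, S=1} (Q, T) contributes 4 new; branch {P=0, Q=1, R=0, S=1} (T) contributes 0 new. Total: 24.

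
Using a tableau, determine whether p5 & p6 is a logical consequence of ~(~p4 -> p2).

Initial set: {T ~(~p4 -> p2); F (p5 & p6)}.
T ~(~p4 -> p2): α-rule — add T ~p4, F p2.
F (p5 & p6): β-rule — branch into F p5  //  F p6.
  branch 1 (add F p5):
    ○ open, literals {p2=F, p4=F, p5=F}.
  branch 2 (add F p6):
    ○ open, literals {p2=F, p4=F, p6=F}.
0 branches closed, 2 open.
An open branch gives a countermodel: p2=F, p4=F, p5=F (unmentioned atoms arbitrary); the premises hold there but the conclusion fails.

No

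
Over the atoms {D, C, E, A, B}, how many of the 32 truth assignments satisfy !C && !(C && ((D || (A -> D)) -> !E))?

Initial set: {(!C && !(C && ((D || (A -> D)) -> !E)))}.
(!C && !(C && ((D || (A -> D)) -> !E))): α-rule — add !C, !(C && ((D || (A -> D)) -> !E)).
!(C && ((D || (A -> D)) -> !E)): β-rule — branch into !C  //  !((D || (A -> D)) -> !E).
  branch 1 (add !C):
    ○ open, literals {C=F}.
  branch 2 (add !((D || (A -> D)) -> !E)):
    !((D || (A -> D)) -> !E): α-rule — add (D || (A -> D)), !!E.
    (D || (A -> D)): β-rule — branch into D  //  (A -> D).
      branch 2.1 (add D):
        ○ open, literals {C=F, D=T, E=T}.
      branch 2.2 (add (A -> D)):
        (A -> D): β-rule — branch into !A  //  D.
          branch 2.2.1 (add !A):
            ○ open, literals {A=F, C=F, E=T}.
          branch 2.2.2 (add D):
            ○ open, literals {C=F, D=T, E=T}.
0 branches closed, 4 open.
Each open branch fixes some atoms; the unmentioned ones are free. Counting distinct full assignments: branch {C=F} (D, E, A, B) contributes 16 new; branch {C=F, D=T, E=T} (A, B) contributes 0 new; branch {A=F, C=F, E=T} (D, B) contributes 0 new; branch {C=F, D=T, E=T} (A, B) contributes 0 new. Total: 16.

16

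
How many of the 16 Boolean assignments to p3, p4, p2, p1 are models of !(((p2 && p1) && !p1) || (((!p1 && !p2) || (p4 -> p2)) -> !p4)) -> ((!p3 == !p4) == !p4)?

13

Initial set: {T (!(((p2 && p1) && !p1) || (((!p1 && !p2) || (p4 -> p2)) -> !p4)) -> ((!p3 == !p4) == !p4))}.
T (!(((p2 && p1) && !p1) || (((!p1 && !p2) || (p4 -> p2)) -> !p4)) -> ((!p3 == !p4) == !p4)): β-rule — branch into F !(((p2 && p1) && !p1) || (((!p1 && !p2) || (p4 -> p2)) -> !p4))  //  T ((!p3 == !p4) == !p4).
  branch 1 (add F !(((p2 && p1) && !p1) || (((!p1 && !p2) || (p4 -> p2)) -> !p4))):
    F !(((p2 && p1) && !p1) || (((!p1 && !p2) || (p4 -> p2)) -> !p4)): β-rule — branch into T ((p2 && p1) && !p1)  //  T (((!p1 && !p2) || (p4 -> p2)) -> !p4).
      branch 1.1 (add T ((p2 && p1) && !p1)):
        T ((p2 && p1) && !p1): α-rule — add T (p2 && p1), T !p1.
        T (p2 && p1): α-rule — add T p2, T p1.
        × closes — contains both p1 and !p1.
      branch 1.2 (add T (((!p1 && !p2) || (p4 -> p2)) -> !p4)):
        T (((!p1 && !p2) || (p4 -> p2)) -> !p4): β-rule — branch into F ((!p1 && !p2) || (p4 -> p2))  //  T !p4.
          branch 1.2.1 (add F ((!p1 && !p2) || (p4 -> p2))):
            F ((!p1 && !p2) || (p4 -> p2)): α-rule — add F (!p1 && !p2), F (p4 -> p2).
            F (p4 -> p2): α-rule — add T p4, F p2.
            F (!p1 && !p2): β-rule — branch into F !p1  //  F !p2.
              branch 1.2.1.1 (add F !p1):
                ○ open, literals {p1=1, p2=0, p4=1}.
              branch 1.2.1.2 (add F !p2):
                × closes — contains both p2 and !p2.
          branch 1.2.2 (add T !p4):
            ○ open, literals {p4=0}.
  branch 2 (add T ((!p3 == !p4) == !p4)):
    T ((!p3 == !p4) == !p4): β-rule — branch into T (!p3 == !p4), T !p4  //  F (!p3 == !p4), F !p4.
      branch 2.1 (add T (!p3 == !p4), T !p4):
        T (!p3 == !p4): β-rule — branch into T !p3, T !p4  //  F !p3, F !p4.
          branch 2.1.1 (add T !p3, T !p4):
            ○ open, literals {p3=0, p4=0}.
          branch 2.1.2 (add F !p3, F !p4):
            × closes — contains both p4 and !p4.
      branch 2.2 (add F (!p3 == !p4), F !p4):
        F (!p3 == !p4): β-rule — branch into T !p3, F !p4  //  F !p3, T !p4.
          branch 2.2.1 (add T !p3, F !p4):
            ○ open, literals {p3=0, p4=1}.
          branch 2.2.2 (add F !p3, T !p4):
            × closes — contains both p4 and !p4.
4 branches closed, 4 open.
Each open branch fixes some atoms; the unmentioned ones are free. Counting distinct full assignments: branch {p1=1, p2=0, p4=1} (p3) contributes 2 new; branch {p4=0} (p3, p2, p1) contributes 8 new; branch {p3=0, p4=0} (p2, p1) contributes 0 new; branch {p3=0, p4=1} (p2, p1) contributes 3 new. Total: 13.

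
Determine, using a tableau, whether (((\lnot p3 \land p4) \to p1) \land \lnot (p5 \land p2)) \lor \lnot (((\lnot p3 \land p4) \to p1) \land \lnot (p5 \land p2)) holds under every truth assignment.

Assume the negation and expand:
Initial set: {\lnot ((((\lnot p3 \land p4) \to p1) \land \lnot (p5 \land p2)) \lor \lnot (((\lnot p3 \land p4) \to p1) \land \lnot (p5 \land p2)))}.
\lnot ((((\lnot p3 \land p4) \to p1) \land \lnot (p5 \land p2)) \lor \lnot (((\lnot p3 \land p4) \to p1) \land \lnot (p5 \land p2))): α-rule — add \lnot (((\lnot p3 \land p4) \to p1) \land \lnot (p5 \land p2)), \lnot \lnot (((\lnot p3 \land p4) \to p1) \land \lnot (p5 \land p2)).
\lnot \lnot (((\lnot p3 \land p4) \to p1) \land \lnot (p5 \land p2)): α-rule — add ((\lnot p3 \land p4) \to p1), \lnot (p5 \land p2).
\lnot (((\lnot p3 \land p4) \to p1) \land \lnot (p5 \land p2)): β-rule — branch into \lnot ((\lnot p3 \land p4) \to p1)  //  \lnot \lnot (p5 \land p2).
  branch 1 (add \lnot ((\lnot p3 \land p4) \to p1)):
    \lnot ((\lnot p3 \land p4) \to p1): α-rule — add (\lnot p3 \land p4), \lnot p1.
    (\lnot p3 \land p4): α-rule — add \lnot p3, p4.
    ((\lnot p3 \land p4) \to p1): β-rule — branch into \lnot (\lnot p3 \land p4)  //  p1.
      branch 1.1 (add \lnot (\lnot p3 \land p4)):
        \lnot (p5 \land p2): β-rule — branch into \lnot p5  //  \lnot p2.
          branch 1.1.1 (add \lnot p5):
            \lnot (\lnot p3 \land p4): β-rule — branch into \lnot \lnot p3  //  \lnot p4.
              branch 1.1.1.1 (add \lnot \lnot p3):
                × closes — contains both p3 and \lnot p3.
              branch 1.1.1.2 (add \lnot p4):
                × closes — contains both p4 and \lnot p4.
          branch 1.1.2 (add \lnot p2):
            \lnot (\lnot p3 \land p4): β-rule — branch into \lnot \lnot p3  //  \lnot p4.
              branch 1.1.2.1 (add \lnot \lnot p3):
                × closes — contains both p3 and \lnot p3.
              branch 1.1.2.2 (add \lnot p4):
                × closes — contains both p4 and \lnot p4.
      branch 1.2 (add p1):
        × closes — contains both p1 and \lnot p1.
  branch 2 (add \lnot \lnot (p5 \land p2)):
    \lnot \lnot (p5 \land p2): α-rule — add p5, p2.
    ((\lnot p3 \land p4) \to p1): β-rule — branch into \lnot (\lnot p3 \land p4)  //  p1.
      branch 2.1 (add \lnot (\lnot p3 \land p4)):
        \lnot (p5 \land p2): β-rule — branch into \lnot p5  //  \lnot p2.
          branch 2.1.1 (add \lnot p5):
            × closes — contains both p5 and \lnot p5.
          branch 2.1.2 (add \lnot p2):
            × closes — contains both p2 and \lnot p2.
      branch 2.2 (add p1):
        \lnot (p5 \land p2): β-rule — branch into \lnot p5  //  \lnot p2.
          branch 2.2.1 (add \lnot p5):
            × closes — contains both p5 and \lnot p5.
          branch 2.2.2 (add \lnot p2):
            × closes — contains both p2 and \lnot p2.
All 9 branches close.
Every branch closed, so the negation is unsatisfiable and the formula is valid.

Valid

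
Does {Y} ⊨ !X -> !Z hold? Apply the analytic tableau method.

Initial set: {Y; !(!X -> !Z)}.
!(!X -> !Z): α-rule — add !X, !!Z.
○ open, literals {X=0, Y=1, Z=1}.
0 branches closed, 1 open.
An open branch gives a countermodel: X=0, Y=1, Z=1 (unmentioned atoms arbitrary); the premises hold there but the conclusion fails.

No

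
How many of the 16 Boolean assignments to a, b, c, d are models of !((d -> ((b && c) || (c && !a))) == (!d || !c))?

7

Initial set: {T !((d -> ((b && c) || (c && !a))) == (!d || !c))}.
T !((d -> ((b && c) || (c && !a))) == (!d || !c)): β-rule — branch into T (d -> ((b && c) || (c && !a))), F (!d || !c)  //  F (d -> ((b && c) || (c && !a))), T (!d || !c).
  branch 1 (add T (d -> ((b && c) || (c && !a))), F (!d || !c)):
    F (!d || !c): α-rule — add F !d, F !c.
    T (d -> ((b && c) || (c && !a))): β-rule — branch into F d  //  T ((b && c) || (c && !a)).
      branch 1.1 (add F d):
        × closes — contains both d and !d.
      branch 1.2 (add T ((b && c) || (c && !a))):
        T ((b && c) || (c && !a)): β-rule — branch into T (b && c)  //  T (c && !a).
          branch 1.2.1 (add T (b && c)):
            T (b && c): α-rule — add T b, T c.
            ○ open, literals {b=true, c=true, d=true}.
          branch 1.2.2 (add T (c && !a)):
            T (c && !a): α-rule — add T c, T !a.
            ○ open, literals {a=false, c=true, d=true}.
  branch 2 (add F (d -> ((b && c) || (c && !a))), T (!d || !c)):
    F (d -> ((b && c) || (c && !a))): α-rule — add T d, F ((b && c) || (c && !a)).
    F ((b && c) || (c && !a)): α-rule — add F (b && c), F (c && !a).
    T (!d || !c): β-rule — branch into T !d  //  T !c.
      branch 2.1 (add T !d):
        × closes — contains both d and !d.
      branch 2.2 (add T !c):
        F (b && c): β-rule — branch into F b  //  F c.
          branch 2.2.1 (add F b):
            F (c && !a): β-rule — branch into F c  //  F !a.
              branch 2.2.1.1 (add F c):
                ○ open, literals {b=false, c=false, d=true}.
              branch 2.2.1.2 (add F !a):
                ○ open, literals {a=true, b=false, c=false, d=true}.
          branch 2.2.2 (add F c):
            F (c && !a): β-rule — branch into F c  //  F !a.
              branch 2.2.2.1 (add F c):
                ○ open, literals {c=false, d=true}.
              branch 2.2.2.2 (add F !a):
                ○ open, literals {a=true, c=false, d=true}.
2 branches closed, 6 open.
Each open branch fixes some atoms; the unmentioned ones are free. Counting distinct full assignments: branch {b=true, c=true, d=true} (a) contributes 2 new; branch {a=false, c=true, d=true} (b) contributes 1 new; branch {b=false, c=false, d=true} (a) contributes 2 new; branch {a=true, b=false, c=false, d=true} (none free) contributes 0 new; branch {c=false, d=true} (a, b) contributes 2 new; branch {a=true, c=false, d=true} (b) contributes 0 new. Total: 7.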